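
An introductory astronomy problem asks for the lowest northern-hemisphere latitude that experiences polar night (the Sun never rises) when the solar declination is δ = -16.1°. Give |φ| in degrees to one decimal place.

Polar night requires cos H₀ = −tan φ tan δ ≥ 1, i.e. tan φ tan δ ≤ −1.
The boundary is |tan φ| · |tan δ| = 1, so |φ| = 90° − |δ| = 90° − 16.1° = 73.9° in the northern hemisphere.

|φ| = 73.9°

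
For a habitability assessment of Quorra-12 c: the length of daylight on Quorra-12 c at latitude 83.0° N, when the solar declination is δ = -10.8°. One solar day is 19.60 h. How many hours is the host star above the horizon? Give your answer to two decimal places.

cos H₀ = −tan φ · tan δ = 1.5536 ≥ 1, so the host star never rises (polar night) and H₀ = 0.
Daylight = 2H₀/(2π) × 19.60 h = (0.0000/π) × 19.60 = 0.00 h.

0.00 h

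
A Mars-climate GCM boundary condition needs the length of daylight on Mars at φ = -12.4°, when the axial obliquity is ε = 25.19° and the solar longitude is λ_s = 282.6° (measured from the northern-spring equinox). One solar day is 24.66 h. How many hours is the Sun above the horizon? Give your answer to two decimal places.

13.12 h

Solar declination: sin δ = sin ε · sin λ_s = sin 25.19° × sin 282.6° = -0.41537, so δ = -24.543°.
cos H₀ = −tan φ · tan δ = −tan(-12.4°) × tan(-24.543°) = -0.1004, so H₀ = 1.6714 rad = 95.76°.
Daylight = 2H₀/(2π) × 24.66 h = (1.6714/π) × 24.66 = 13.12 h.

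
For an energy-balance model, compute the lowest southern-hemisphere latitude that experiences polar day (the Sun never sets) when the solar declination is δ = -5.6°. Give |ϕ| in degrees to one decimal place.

Polar day requires cos h₀ = −tan ϕ tan δ ≤ −1, i.e. tan ϕ tan δ ≥ 1.
The boundary is |tan ϕ| · |tan δ| = 1, so |ϕ| = 90° − |δ| = 90° − 5.6° = 84.4° in the southern hemisphere.

|ϕ| = 84.4°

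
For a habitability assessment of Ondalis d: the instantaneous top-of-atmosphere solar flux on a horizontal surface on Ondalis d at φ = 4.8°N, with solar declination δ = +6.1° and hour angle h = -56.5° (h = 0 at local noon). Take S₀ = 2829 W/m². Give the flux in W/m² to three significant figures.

cos θ_z = sin φ sin δ + cos φ cos δ cos h = 0.008892 + 0.546887 = 0.555779.
Flux = S₀ · cos θ_z = 2829 × 0.555779 = 1572 W/m².

1.57e+03 W/m²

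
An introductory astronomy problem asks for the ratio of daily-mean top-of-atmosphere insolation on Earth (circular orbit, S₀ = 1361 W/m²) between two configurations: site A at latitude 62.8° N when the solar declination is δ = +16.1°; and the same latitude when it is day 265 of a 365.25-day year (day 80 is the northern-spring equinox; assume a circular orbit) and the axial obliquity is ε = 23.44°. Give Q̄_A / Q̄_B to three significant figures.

— Configuration A (φ=+62.8°):
cos H₀ = −tan(+62.8°) tan(+16.100°) = -0.5616, H₀ = 2.1671 rad.
Bracket: H₀ sin φ sin δ + cos φ cos δ sin H₀ = 2.1671×0.88942×0.27731 + 0.45710×0.96078×0.82739 = 0.534505 + 0.363367 = 0.897872.
Q̄ = (S₀/π) × [bracket] = (1361/π) × 0.897872 = 388.98 W/m².
— Configuration B (φ=+62.8°):
Solar longitude: λ_s = 360° × (265 − 80)/365.25 = 182.341°.
sin δ = sin 23.44° × sin 182.341° = -0.01625, so δ = -0.931°.
cos H₀ = −tan(+62.8°) tan(-0.931°) = 0.0316, H₀ = 1.5392 rad.
Bracket: H₀ sin φ sin δ + cos φ cos δ sin H₀ = 1.5392×0.88942×-0.01625 + 0.45710×0.99987×0.99950 = -0.022246 + 0.456812 = 0.434566.
Q̄ = (S₀/π) × [bracket] = (1361/π) × 0.434566 = 188.26 W/m².
Ratio Q̄_A / Q̄_B = 388.98 / 188.26 = 2.066.

Q̄_A / Q̄_B ≈ 2.07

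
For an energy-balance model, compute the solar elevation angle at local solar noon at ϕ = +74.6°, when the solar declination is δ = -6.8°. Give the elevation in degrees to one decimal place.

At local noon the hour angle is zero, so the zenith angle equals |ϕ − δ| = |+74.6° − (-6.800°)| = 81.400°.
Elevation = 90° − 81.400° = 8.6°.

8.6°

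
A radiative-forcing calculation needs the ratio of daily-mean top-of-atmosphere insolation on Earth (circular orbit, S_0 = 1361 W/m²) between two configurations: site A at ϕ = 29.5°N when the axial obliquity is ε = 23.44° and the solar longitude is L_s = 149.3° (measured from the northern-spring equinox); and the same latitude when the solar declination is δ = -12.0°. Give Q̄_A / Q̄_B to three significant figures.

Q̄_A / Q̄_B ≈ 1.46

— Configuration A (ϕ=+29.5°):
Solar declination: sin δ = sin ε · sin L_s = sin 23.44° × sin 149.3° = 0.20309, so δ = +11.718°.
cos h₀ = −tan(+29.5°) tan(+11.718°) = -0.1173, h₀ = 1.6884 rad.
Bracket: h₀ sin ϕ sin δ + cos ϕ cos δ sin h₀ = 1.6884×0.49242×0.20309 + 0.87036×0.97916×0.99309 = 0.168849 + 0.846333 = 1.015182.
Q̄ = (S_0/π) × [bracket] = (1361/π) × 1.015182 = 439.80 W/m².
— Configuration B (ϕ=+29.5°):
cos h₀ = −tan(+29.5°) tan(-12.000°) = 0.1203, h₀ = 1.4502 rad.
Bracket: h₀ sin ϕ sin δ + cos ϕ cos δ sin h₀ = 1.4502×0.49242×-0.20791 + 0.87036×0.97815×0.99274 = -0.148470 + 0.845162 = 0.696692.
Q̄ = (S_0/π) × [bracket] = (1361/π) × 0.696692 = 301.82 W/m².
Ratio Q̄_A / Q̄_B = 439.80 / 301.82 = 1.457.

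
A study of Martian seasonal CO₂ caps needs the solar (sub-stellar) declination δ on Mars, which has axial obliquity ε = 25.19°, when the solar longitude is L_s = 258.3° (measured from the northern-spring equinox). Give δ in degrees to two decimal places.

sin δ = sin ε · sin L_s = sin 25.19° × sin 258.3° = -0.416778.
δ = arcsin(-0.416778) = -24.63°.

δ = -24.63°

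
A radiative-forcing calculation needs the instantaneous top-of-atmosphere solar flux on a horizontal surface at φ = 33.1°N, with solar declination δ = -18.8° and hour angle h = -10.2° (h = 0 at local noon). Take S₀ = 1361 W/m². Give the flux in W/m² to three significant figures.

823 W/m²

cos θ_z = sin φ sin δ + cos φ cos δ cos h = -0.175990 + 0.780493 = 0.604503.
Flux = S₀ · cos θ_z = 1361 × 0.604503 = 822.7 W/m².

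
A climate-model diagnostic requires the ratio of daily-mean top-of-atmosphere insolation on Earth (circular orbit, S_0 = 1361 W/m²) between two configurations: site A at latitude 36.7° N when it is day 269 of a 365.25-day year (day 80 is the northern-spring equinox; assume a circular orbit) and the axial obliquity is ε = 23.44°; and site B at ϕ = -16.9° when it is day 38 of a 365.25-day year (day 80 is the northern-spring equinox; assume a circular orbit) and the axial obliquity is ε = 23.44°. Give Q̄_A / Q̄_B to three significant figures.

Q̄_A / Q̄_B ≈ 0.727

— Configuration A (ϕ=+36.7°):
Solar longitude: L_s = 360° × (269 − 80)/365.25 = 186.283°.
sin δ = sin 23.44° × sin 186.283° = -0.04354, so δ = -2.495°.
cos h₀ = −tan(+36.7°) tan(-2.495°) = 0.0325, h₀ = 1.5383 rad.
Bracket: h₀ sin ϕ sin δ + cos ϕ cos δ sin h₀ = 1.5383×0.59763×-0.04354 + 0.80178×0.99905×0.99947 = -0.040028 + 0.800594 = 0.760566.
Q̄ = (S_0/π) × [bracket] = (1361/π) × 0.760566 = 329.49 W/m².
— Configuration B (ϕ=-16.9°):
Solar longitude: L_s = 360° × (38 − 80)/365.25 = -41.396°, i.e. -41.396° + 360° = 318.604°.
sin δ = sin 23.44° × sin 318.604° = -0.26304, so δ = -15.251°.
cos h₀ = −tan(-16.9°) tan(-15.251°) = -0.0828, h₀ = 1.6537 rad.
Bracket: h₀ sin ϕ sin δ + cos ϕ cos δ sin h₀ = 1.6537×-0.29070×-0.26304 + 0.95681×0.96478×0.99656 = 0.126451 + 0.919936 = 1.046387.
Q̄ = (S_0/π) × [bracket] = (1361/π) × 1.046387 = 453.32 W/m².
Ratio Q̄_A / Q̄_B = 329.49 / 453.32 = 0.7268.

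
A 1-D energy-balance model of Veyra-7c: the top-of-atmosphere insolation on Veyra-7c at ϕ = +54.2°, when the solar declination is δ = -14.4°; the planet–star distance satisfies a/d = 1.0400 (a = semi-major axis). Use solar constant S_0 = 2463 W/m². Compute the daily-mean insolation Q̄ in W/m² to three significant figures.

Q̄ ≈ 243 W/m²

cos h₀ = −tan(+54.2°) tan(-14.400°) = 0.3560, h₀ = 1.2068 rad.
Bracket: h₀ sin ϕ sin δ + cos ϕ cos δ sin h₀ = 1.2068×0.81106×-0.24869 + 0.58496×0.96858×0.93449 = -0.243415 + 0.529464 = 0.286049.
Inverse-square distance factor (a/d)² = 1.0400² = 1.081600.
Q̄ = (S_0/π) × 1.081600 × [bracket] = (2463/π) × 1.081600 × 0.286049 = 242.6 W/m².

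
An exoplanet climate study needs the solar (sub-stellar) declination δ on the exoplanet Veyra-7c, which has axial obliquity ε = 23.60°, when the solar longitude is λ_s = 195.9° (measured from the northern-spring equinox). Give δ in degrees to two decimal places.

sin δ = sin ε · sin λ_s = sin 23.60° × sin 195.9° = -0.109679.
δ = arcsin(-0.109679) = -6.30°.

δ = -6.30°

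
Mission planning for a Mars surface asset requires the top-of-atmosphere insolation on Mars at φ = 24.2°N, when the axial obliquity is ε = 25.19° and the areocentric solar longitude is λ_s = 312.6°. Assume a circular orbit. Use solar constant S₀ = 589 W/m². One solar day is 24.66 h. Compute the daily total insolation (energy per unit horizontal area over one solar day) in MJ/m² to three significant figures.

sin δ = sin 25.19° × sin 312.6° = -0.31330, so δ = -18.258°.
cos H₀ = −tan(+24.2°) tan(-18.258°) = 0.1483, H₀ = 1.4220 rad.
Bracket: H₀ sin φ sin δ + cos φ cos δ sin H₀ = 1.4220×0.40992×-0.31330 + 0.91212×0.94965×0.98895 = -0.182625 + 0.856623 = 0.673998.
Q̄ = (S₀/π) × [bracket] = (589/π) × 0.673998 = 126.36 W/m².
Daily total = Q̄ × 24.66 h × 3600 s/h = 126.36 × 24.66 × 3600 / 10⁶ = 11.22 MJ/m².

11.2 MJ/m²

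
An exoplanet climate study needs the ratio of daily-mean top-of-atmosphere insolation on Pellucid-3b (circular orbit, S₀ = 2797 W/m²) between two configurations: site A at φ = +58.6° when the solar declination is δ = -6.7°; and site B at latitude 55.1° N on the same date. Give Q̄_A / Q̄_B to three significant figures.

Q̄_A / Q̄_B ≈ 0.870

— Configuration A (φ=+58.6°):
cos H₀ = −tan(+58.6°) tan(-6.700°) = 0.1925, H₀ = 1.3771 rad.
Bracket: H₀ sin φ sin δ + cos φ cos δ sin H₀ = 1.3771×0.85355×-0.11667 + 0.52101×0.99317×0.98131 = -0.137137 + 0.507780 = 0.370643.
Q̄ = (S₀/π) × [bracket] = (2797/π) × 0.370643 = 329.99 W/m².
— Configuration B (φ=+55.1°):
cos H₀ = −tan(+55.1°) tan(-6.700°) = 0.1684, H₀ = 1.4016 rad.
Bracket: H₀ sin φ sin δ + cos φ cos δ sin H₀ = 1.4016×0.82015×-0.11667 + 0.57215×0.99317×0.98572 = -0.134115 + 0.560128 = 0.426013.
Q̄ = (S₀/π) × [bracket] = (2797/π) × 0.426013 = 379.28 W/m².
Ratio Q̄_A / Q̄_B = 329.99 / 379.28 = 0.8700.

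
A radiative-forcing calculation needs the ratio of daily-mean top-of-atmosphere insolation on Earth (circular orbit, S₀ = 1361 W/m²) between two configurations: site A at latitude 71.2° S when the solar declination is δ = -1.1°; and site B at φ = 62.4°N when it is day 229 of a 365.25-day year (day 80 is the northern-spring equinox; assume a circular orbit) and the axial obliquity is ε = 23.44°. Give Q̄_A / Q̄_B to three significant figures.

Q̄_A / Q̄_B ≈ 0.441

— Configuration A (φ=-71.2°):
cos H₀ = −tan(-71.2°) tan(-1.100°) = -0.0564, H₀ = 1.6272 rad.
Bracket: H₀ sin φ sin δ + cos φ cos δ sin H₀ = 1.6272×-0.94665×-0.01920 + 0.32227×0.99982×0.99841 = 0.029575 + 0.321700 = 0.351275.
Q̄ = (S₀/π) × [bracket] = (1361/π) × 0.351275 = 152.18 W/m².
— Configuration B (φ=+62.4°):
Solar longitude: λ_s = 360° × (229 − 80)/365.25 = 146.858°.
sin δ = sin 23.44° × sin 146.858° = 0.21748, so δ = +12.561°.
cos H₀ = −tan(+62.4°) tan(+12.561°) = -0.4262, H₀ = 2.0111 rad.
Bracket: H₀ sin φ sin δ + cos φ cos δ sin H₀ = 2.0111×0.88620×0.21748 + 0.46330×0.97607×0.90463 = 0.387601 + 0.409086 = 0.796687.
Q̄ = (S₀/π) × [bracket] = (1361/π) × 0.796687 = 345.14 W/m².
Ratio Q̄_A / Q̄_B = 152.18 / 345.14 = 0.4409.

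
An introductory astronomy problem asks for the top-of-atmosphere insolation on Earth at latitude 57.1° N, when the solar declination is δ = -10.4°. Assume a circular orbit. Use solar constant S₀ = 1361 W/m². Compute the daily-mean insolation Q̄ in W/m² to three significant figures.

Q̄ ≈ 138 W/m²

cos H₀ = −tan(+57.1°) tan(-10.400°) = 0.2837, H₀ = 1.2831 rad.
Bracket: H₀ sin φ sin δ + cos φ cos δ sin H₀ = 1.2831×0.83962×-0.18052 + 0.54317×0.98357×0.95891 = -0.194477 + 0.512294 = 0.317817.
Q̄ = (S₀/π) × [bracket] = (1361/π) × 0.317817 = 137.7 W/m².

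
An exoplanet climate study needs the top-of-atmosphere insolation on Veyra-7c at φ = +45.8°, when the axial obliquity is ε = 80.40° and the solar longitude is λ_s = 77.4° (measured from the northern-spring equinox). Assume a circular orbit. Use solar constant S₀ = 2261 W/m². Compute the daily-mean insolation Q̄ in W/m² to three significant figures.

Solar declination: sin δ = sin ε · sin λ_s = sin 80.40° × sin 77.4° = 0.96225, so δ = +74.207°.
cos H₀ = −tan(+45.8°) tan(+74.207°) = -3.6356 ≤ −1 ⇒ polar day, H₀ = π.
Bracket: H₀ sin φ sin δ + cos φ cos δ sin H₀ = 3.1416×0.71691×0.96225 + 0.69717×0.27217×0.00000 = 2.167222 + 0.000000 = 2.167222.
Q̄ = (S₀/π) × [bracket] = (2261/π) × 2.167222 = 1560 W/m².

Q̄ ≈ 1.56e+03 W/m²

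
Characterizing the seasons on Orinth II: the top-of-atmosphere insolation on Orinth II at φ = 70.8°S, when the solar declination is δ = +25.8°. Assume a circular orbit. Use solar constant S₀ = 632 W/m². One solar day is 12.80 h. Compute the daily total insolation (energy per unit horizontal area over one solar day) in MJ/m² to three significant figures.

0.00 MJ/m²

cos H₀ = −tan(-70.8°) tan(+25.800°) = 1.3882 ≥ 1 ⇒ polar night, H₀ = 0 and Q̄ = 0.
Daily total = Q̄ × 12.80 h × 3600 s/h = 0.00 MJ/m².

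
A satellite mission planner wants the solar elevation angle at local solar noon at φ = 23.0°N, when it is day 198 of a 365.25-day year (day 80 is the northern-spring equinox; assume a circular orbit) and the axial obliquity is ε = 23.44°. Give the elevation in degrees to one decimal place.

87.9°

Solar longitude: λ_s = 360° × (198 − 80)/365.25 = 116.304°.
sin δ = sin 23.44° × sin 116.304° = 0.35660, so δ = +20.892°.
At local noon the hour angle is zero, so the zenith angle equals |φ − δ| = |+23.0° − (+20.892°)| = 2.108°.
Elevation = 90° − 2.108° = 87.9°.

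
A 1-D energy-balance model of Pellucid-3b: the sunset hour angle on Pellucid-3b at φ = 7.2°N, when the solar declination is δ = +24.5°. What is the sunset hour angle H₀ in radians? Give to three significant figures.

H₀ = 1.63 rad

cos H₀ = −tan φ · tan δ = −tan(+7.2°) × tan(+24.500°) = -0.0576, so H₀ = 1.6284 rad = 93.30°.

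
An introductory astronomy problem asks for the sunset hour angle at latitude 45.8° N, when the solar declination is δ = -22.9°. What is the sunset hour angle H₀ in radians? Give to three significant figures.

H₀ = 1.12 rad

cos H₀ = −tan φ · tan δ = −tan(+45.8°) × tan(-22.900°) = 0.4344, so H₀ = 1.1214 rad = 64.25°.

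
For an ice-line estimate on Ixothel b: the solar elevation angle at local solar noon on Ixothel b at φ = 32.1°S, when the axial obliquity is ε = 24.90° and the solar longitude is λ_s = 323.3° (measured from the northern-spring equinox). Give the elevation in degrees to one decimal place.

Solar declination: sin δ = sin ε · sin λ_s = sin 24.90° × sin 323.3° = -0.25162, so δ = -14.573°.
At local noon the hour angle is zero, so the zenith angle equals |φ − δ| = |-32.1° − (-14.573°)| = 17.527°.
Elevation = 90° − 17.527° = 72.5°.

72.5°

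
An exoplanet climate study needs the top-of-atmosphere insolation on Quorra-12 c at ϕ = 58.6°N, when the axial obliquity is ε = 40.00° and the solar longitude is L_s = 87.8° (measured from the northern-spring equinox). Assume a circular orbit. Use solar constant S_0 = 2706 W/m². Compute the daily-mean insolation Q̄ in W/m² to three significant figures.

Solar declination: sin δ = sin ε · sin L_s = sin 40.00° × sin 87.8° = 0.64231, so δ = +39.965°.
cos h₀ = −tan(+58.6°) tan(+39.965°) = -1.3729 ≤ −1 ⇒ polar day, h₀ = π.
Bracket: h₀ sin ϕ sin δ + cos ϕ cos δ sin h₀ = 3.1416×0.85355×0.64231 + 0.52101×0.76644×0.00000 = 1.722362 + 0.000000 = 1.722362.
Q̄ = (S_0/π) × [bracket] = (2706/π) × 1.722362 = 1484 W/m².

Q̄ ≈ 1.48e+03 W/m²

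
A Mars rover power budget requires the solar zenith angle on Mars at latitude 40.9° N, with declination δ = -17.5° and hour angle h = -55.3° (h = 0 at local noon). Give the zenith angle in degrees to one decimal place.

cos θ_z = sin ϕ sin δ + cos ϕ cos δ cos h = -0.196884 + 0.410377 = 0.213493.
θ_z = arccos(0.213493) = 77.7°.

θ_z = 77.7°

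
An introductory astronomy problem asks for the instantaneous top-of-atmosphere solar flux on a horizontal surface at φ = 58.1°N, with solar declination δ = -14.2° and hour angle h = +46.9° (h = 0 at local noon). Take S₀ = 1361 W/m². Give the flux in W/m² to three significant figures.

cos θ_z = sin φ sin δ + cos φ cos δ cos h = -0.208259 + 0.350036 = 0.141777.
Flux = S₀ · cos θ_z = 1361 × 0.141777 = 193.0 W/m².

193 W/m²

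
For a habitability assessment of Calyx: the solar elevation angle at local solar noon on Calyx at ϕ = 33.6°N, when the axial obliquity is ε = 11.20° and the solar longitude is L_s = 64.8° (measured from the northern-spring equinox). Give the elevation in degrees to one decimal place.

Solar declination: sin δ = sin ε · sin L_s = sin 11.20° × sin 64.8° = 0.17575, so δ = +10.122°.
At local noon the hour angle is zero, so the zenith angle equals |ϕ − δ| = |+33.6° − (+10.122°)| = 23.478°.
Elevation = 90° − 23.478° = 66.5°.

66.5°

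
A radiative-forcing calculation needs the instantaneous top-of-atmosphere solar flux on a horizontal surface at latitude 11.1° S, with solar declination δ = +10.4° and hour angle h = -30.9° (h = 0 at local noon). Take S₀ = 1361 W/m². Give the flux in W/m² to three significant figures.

cos θ_z = sin φ sin δ + cos φ cos δ cos h = -0.034754 + 0.828180 = 0.793426.
Flux = S₀ · cos θ_z = 1361 × 0.793426 = 1080 W/m².

1.08e+03 W/m²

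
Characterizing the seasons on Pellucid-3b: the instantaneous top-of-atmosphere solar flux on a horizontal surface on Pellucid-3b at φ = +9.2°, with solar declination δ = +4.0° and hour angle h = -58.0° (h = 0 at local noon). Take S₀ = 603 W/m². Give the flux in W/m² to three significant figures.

cos θ_z = sin φ sin δ + cos φ cos δ cos h = 0.011153 + 0.521828 = 0.532981.
Flux = S₀ · cos θ_z = 603 × 0.532981 = 321.4 W/m².

321 W/m²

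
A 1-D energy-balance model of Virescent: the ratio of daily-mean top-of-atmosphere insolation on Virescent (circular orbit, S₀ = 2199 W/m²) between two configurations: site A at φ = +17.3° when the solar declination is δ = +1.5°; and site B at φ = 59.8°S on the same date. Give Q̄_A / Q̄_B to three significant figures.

— Configuration A (φ=+17.3°):
cos H₀ = −tan(+17.3°) tan(+1.500°) = -0.0082, H₀ = 1.5790 rad.
Bracket: H₀ sin φ sin δ + cos φ cos δ sin H₀ = 1.5790×0.29737×0.02618 + 0.95476×0.99966×0.99997 = 0.012293 + 0.954407 = 0.966700.
Q̄ = (S₀/π) × [bracket] = (2199/π) × 0.966700 = 676.65 W/m².
— Configuration B (φ=-59.8°):
cos H₀ = −tan(-59.8°) tan(+1.500°) = 0.0450, H₀ = 1.5258 rad.
Bracket: H₀ sin φ sin δ + cos φ cos δ sin H₀ = 1.5258×-0.86427×0.02618 + 0.50302×0.99966×0.99899 = -0.034524 + 0.502341 = 0.467817.
Q̄ = (S₀/π) × [bracket] = (2199/π) × 0.467817 = 327.45 W/m².
Ratio Q̄_A / Q̄_B = 676.65 / 327.45 = 2.066.

Q̄_A / Q̄_B ≈ 2.07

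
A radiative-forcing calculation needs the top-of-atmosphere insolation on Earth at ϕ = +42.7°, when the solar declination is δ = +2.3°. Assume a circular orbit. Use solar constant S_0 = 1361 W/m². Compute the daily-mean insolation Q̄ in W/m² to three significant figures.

cos h₀ = −tan(+42.7°) tan(+2.300°) = -0.0371, h₀ = 1.6079 rad.
Bracket: h₀ sin ϕ sin δ + cos ϕ cos δ sin h₀ = 1.6079×0.67816×0.04013 + 0.73491×0.99919×0.99931 = 0.043758 + 0.733808 = 0.777566.
Q̄ = (S_0/π) × [bracket] = (1361/π) × 0.777566 = 336.9 W/m².

Q̄ ≈ 337 W/m²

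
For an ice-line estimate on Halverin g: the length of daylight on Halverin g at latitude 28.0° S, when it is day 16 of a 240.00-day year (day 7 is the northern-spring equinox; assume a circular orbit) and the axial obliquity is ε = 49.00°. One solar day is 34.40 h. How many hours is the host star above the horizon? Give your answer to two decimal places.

Solar longitude: L_s = 360° × (16 − 7)/240.00 = 13.500°.
sin δ = sin 49.00° × sin 13.500° = 0.17618, so δ = +10.148°.
cos h₀ = −tan ϕ · tan δ = −tan(-28.0°) × tan(+10.148°) = 0.0952, so h₀ = 1.4755 rad = 84.54°.
Daylight = 2h₀/(2π) × 34.40 h = (1.4755/π) × 34.40 = 16.16 h.

16.16 h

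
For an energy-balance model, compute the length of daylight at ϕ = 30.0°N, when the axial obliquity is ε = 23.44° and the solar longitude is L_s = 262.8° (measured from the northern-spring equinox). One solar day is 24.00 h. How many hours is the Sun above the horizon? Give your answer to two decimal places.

10.09 h

Solar declination: sin δ = sin ε · sin L_s = sin 23.44° × sin 262.8° = -0.39465, so δ = -23.244°.
cos h₀ = −tan ϕ · tan δ = −tan(+30.0°) × tan(-23.244°) = 0.2480, so h₀ = 1.3202 rad = 75.64°.
Daylight = 2h₀/(2π) × 24.00 h = (1.3202/π) × 24.00 = 10.09 h.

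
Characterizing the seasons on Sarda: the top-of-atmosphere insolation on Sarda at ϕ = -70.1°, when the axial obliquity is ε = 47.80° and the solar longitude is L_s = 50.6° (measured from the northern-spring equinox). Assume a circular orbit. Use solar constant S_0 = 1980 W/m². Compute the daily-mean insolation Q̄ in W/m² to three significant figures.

Q̄ ≈ 0.00 W/m²

Solar declination: sin δ = sin ε · sin L_s = sin 47.80° × sin 50.6° = 0.57244, so δ = +34.921°.
cos h₀ = −tan(-70.1°) tan(+34.921°) = 1.9286 ≥ 1 ⇒ polar night, h₀ = 0 and Q̄ = 0.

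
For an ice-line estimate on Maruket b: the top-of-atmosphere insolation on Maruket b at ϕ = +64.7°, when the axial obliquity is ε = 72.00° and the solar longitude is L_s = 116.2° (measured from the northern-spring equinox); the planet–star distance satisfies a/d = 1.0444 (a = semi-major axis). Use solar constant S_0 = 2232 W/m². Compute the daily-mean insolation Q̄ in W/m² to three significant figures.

Q̄ ≈ 1.88e+03 W/m²

Solar declination: sin δ = sin ε · sin L_s = sin 72.00° × sin 116.2° = 0.85334, so δ = +58.577°.
cos h₀ = −tan(+64.7°) tan(+58.577°) = -3.4627 ≤ −1 ⇒ polar day, h₀ = π.
Bracket: h₀ sin ϕ sin δ + cos ϕ cos δ sin h₀ = 3.1416×0.90408×0.85334 + 0.42736×0.52135×0.00000 = 2.423706 + 0.000000 = 2.423706.
Inverse-square distance factor (a/d)² = 1.0444² = 1.090771.
Q̄ = (S_0/π) × 1.090771 × [bracket] = (2232/π) × 1.090771 × 2.423706 = 1878 W/m².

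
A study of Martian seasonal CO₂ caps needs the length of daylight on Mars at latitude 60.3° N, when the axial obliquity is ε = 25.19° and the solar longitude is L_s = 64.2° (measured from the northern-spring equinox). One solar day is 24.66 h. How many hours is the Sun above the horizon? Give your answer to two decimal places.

Solar declination: sin δ = sin ε · sin L_s = sin 25.19° × sin 64.2° = 0.38319, so δ = +22.532°.
cos h₀ = −tan ϕ · tan δ = −tan(+60.3°) × tan(+22.532°) = -0.7273, so h₀ = 2.3852 rad = 136.66°.
Daylight = 2h₀/(2π) × 24.66 h = (2.3852/π) × 24.66 = 18.72 h.

18.72 h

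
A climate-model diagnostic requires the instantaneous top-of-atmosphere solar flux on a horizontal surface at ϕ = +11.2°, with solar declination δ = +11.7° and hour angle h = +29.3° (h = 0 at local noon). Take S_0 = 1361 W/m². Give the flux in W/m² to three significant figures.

cos θ_z = sin ϕ sin δ + cos ϕ cos δ cos h = 0.039388 + 0.837687 = 0.877075.
Flux = S_0 · cos θ_z = 1361 × 0.877075 = 1194 W/m².

1.19e+03 W/m²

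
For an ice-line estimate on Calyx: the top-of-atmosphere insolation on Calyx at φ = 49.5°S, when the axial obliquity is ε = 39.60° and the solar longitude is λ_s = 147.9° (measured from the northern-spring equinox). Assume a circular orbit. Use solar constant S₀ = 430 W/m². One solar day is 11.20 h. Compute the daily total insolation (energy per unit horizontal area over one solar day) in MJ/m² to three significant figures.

1.44 MJ/m²

Solar declination: sin δ = sin ε · sin λ_s = sin 39.60° × sin 147.9° = 0.33873, so δ = +19.799°.
cos H₀ = −tan(-49.5°) tan(+19.799°) = 0.4215, H₀ = 1.1357 rad.
Bracket: H₀ sin φ sin δ + cos φ cos δ sin H₀ = 1.1357×-0.76041×0.33873 + 0.64945×0.94088×0.90682 = -0.292526 + 0.554116 = 0.261590.
Q̄ = (S₀/π) × [bracket] = (430/π) × 0.261590 = 35.805 W/m².
Daily total = Q̄ × 11.20 h × 3600 s/h = 35.805 × 11.20 × 3600 / 10⁶ = 1.444 MJ/m².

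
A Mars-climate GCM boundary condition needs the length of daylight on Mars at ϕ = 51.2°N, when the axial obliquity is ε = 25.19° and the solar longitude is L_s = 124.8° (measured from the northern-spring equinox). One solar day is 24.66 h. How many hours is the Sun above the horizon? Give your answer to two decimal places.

16.12 h

Solar declination: sin δ = sin ε · sin L_s = sin 25.19° × sin 124.8° = 0.34950, so δ = +20.457°.
cos h₀ = −tan ϕ · tan δ = −tan(+51.2°) × tan(+20.457°) = -0.4639, so h₀ = 2.0532 rad = 117.64°.
Daylight = 2h₀/(2π) × 24.66 h = (2.0532/π) × 24.66 = 16.12 h.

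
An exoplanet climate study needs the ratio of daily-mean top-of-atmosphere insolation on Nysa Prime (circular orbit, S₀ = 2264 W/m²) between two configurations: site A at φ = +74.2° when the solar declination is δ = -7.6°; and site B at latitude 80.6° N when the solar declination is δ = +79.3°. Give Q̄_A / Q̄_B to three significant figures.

— Configuration A (φ=+74.2°):
cos H₀ = −tan(+74.2°) tan(-7.600°) = 0.4715, H₀ = 1.0798 rad.
Bracket: H₀ sin φ sin δ + cos φ cos δ sin H₀ = 1.0798×0.96222×-0.13226 + 0.27228×0.99122×0.88185 = -0.137419 + 0.238002 = 0.100583.
Q̄ = (S₀/π) × [bracket] = (2264/π) × 0.100583 = 72.485 W/m².
— Configuration B (φ=+80.6°):
cos H₀ = −tan(+80.6°) tan(+79.300°) = -31.9685 ≤ −1 ⇒ polar day, H₀ = π.
Bracket: H₀ sin φ sin δ + cos φ cos δ sin H₀ = 3.1416×0.98657×0.98261 + 0.16333×0.18567×0.00000 = 3.045510 + 0.000000 = 3.045510.
Q̄ = (S₀/π) × [bracket] = (2264/π) × 3.045510 = 2194.8 W/m².
Ratio Q̄_A / Q̄_B = 72.485 / 2194.8 = 0.03303.

Q̄_A / Q̄_B ≈ 0.0330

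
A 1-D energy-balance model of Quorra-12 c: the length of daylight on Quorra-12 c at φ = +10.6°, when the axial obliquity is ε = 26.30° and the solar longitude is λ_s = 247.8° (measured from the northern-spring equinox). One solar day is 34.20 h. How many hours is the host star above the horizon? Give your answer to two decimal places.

Solar declination: sin δ = sin ε · sin λ_s = sin 26.30° × sin 247.8° = -0.41023, so δ = -24.219°.
cos H₀ = −tan φ · tan δ = −tan(+10.6°) × tan(-24.219°) = 0.0842, so H₀ = 1.4865 rad = 85.17°.
Daylight = 2H₀/(2π) × 34.20 h = (1.4865/π) × 34.20 = 16.18 h.

16.18 h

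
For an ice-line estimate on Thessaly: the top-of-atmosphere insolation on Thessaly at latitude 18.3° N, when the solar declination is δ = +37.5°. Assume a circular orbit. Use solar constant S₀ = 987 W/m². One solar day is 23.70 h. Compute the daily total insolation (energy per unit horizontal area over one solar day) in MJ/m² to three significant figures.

cos H₀ = −tan(+18.3°) tan(+37.500°) = -0.2538, H₀ = 1.8274 rad.
Bracket: H₀ sin φ sin δ + cos φ cos δ sin H₀ = 1.8274×0.31399×0.60876 + 0.94943×0.79335×0.96726 = 0.349298 + 0.728570 = 1.077868.
Q̄ = (S₀/π) × [bracket] = (987/π) × 1.077868 = 338.64 W/m².
Daily total = Q̄ × 23.70 h × 3600 s/h = 338.64 × 23.70 × 3600 / 10⁶ = 28.89 MJ/m².

28.9 MJ/m²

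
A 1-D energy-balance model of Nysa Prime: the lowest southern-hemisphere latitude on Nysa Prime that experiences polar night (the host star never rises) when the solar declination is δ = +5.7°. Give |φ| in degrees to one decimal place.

Polar night requires cos H₀ = −tan φ tan δ ≥ 1, i.e. tan φ tan δ ≤ −1.
The boundary is |tan φ| · |tan δ| = 1, so |φ| = 90° − |δ| = 90° − 5.7° = 84.3° in the southern hemisphere.

|φ| = 84.3°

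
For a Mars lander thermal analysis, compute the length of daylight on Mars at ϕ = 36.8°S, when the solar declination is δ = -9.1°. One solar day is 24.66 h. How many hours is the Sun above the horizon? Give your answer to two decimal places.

13.27 h

cos h₀ = −tan ϕ · tan δ = −tan(-36.8°) × tan(-9.100°) = -0.1198, so h₀ = 1.6909 rad = 96.88°.
Daylight = 2h₀/(2π) × 24.66 h = (1.6909/π) × 24.66 = 13.27 h.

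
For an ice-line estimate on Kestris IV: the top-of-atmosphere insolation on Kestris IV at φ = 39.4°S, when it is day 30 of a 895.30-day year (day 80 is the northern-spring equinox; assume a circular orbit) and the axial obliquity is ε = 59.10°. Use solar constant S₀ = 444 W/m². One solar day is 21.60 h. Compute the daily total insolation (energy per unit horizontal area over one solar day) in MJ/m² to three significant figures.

Solar longitude: λ_s = 360° × (30 − 80)/895.30 = -20.105°, i.e. -20.105° + 360° = 339.895°.
sin δ = sin 59.10° × sin 339.895° = -0.29495, so δ = -17.155°.
cos H₀ = −tan(-39.4°) tan(-17.155°) = -0.2536, H₀ = 1.8272 rad.
Bracket: H₀ sin φ sin δ + cos φ cos δ sin H₀ = 1.8272×-0.63473×-0.29495 + 0.77273×0.95551×0.96732 = 0.342077 + 0.714222 = 1.056299.
Q̄ = (S₀/π) × [bracket] = (444/π) × 1.056299 = 149.29 W/m².
Daily total = Q̄ × 21.60 h × 3600 s/h = 149.29 × 21.60 × 3600 / 10⁶ = 11.61 MJ/m².

11.6 MJ/m²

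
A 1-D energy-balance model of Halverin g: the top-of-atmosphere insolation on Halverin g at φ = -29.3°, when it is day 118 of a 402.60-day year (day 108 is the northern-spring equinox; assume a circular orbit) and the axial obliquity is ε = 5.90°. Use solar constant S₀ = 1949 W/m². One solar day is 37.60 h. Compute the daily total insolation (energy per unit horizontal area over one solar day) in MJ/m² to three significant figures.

72.2 MJ/m²

Solar longitude: λ_s = 360° × (118 − 108)/402.60 = 8.942°.
sin δ = sin 5.90° × sin 8.942° = 0.01598, so δ = +0.915°.
cos H₀ = −tan(-29.3°) tan(+0.915°) = 0.0090, H₀ = 1.5618 rad.
Bracket: H₀ sin φ sin δ + cos φ cos δ sin H₀ = 1.5618×-0.48938×0.01598 + 0.87207×0.99987×0.99996 = -0.012214 + 0.871922 = 0.859708.
Q̄ = (S₀/π) × [bracket] = (1949/π) × 0.859708 = 533.35 W/m².
Daily total = Q̄ × 37.60 h × 3600 s/h = 533.35 × 37.60 × 3600 / 10⁶ = 72.19 MJ/m².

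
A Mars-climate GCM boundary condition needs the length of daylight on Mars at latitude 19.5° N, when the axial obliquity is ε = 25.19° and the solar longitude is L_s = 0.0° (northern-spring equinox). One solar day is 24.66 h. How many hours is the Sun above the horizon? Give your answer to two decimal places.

Solar declination: sin δ = sin ε · sin L_s = sin 25.19° × sin 0.0° = 0.00000, so δ = +0.000°.
cos h₀ = −tan ϕ · tan δ = −tan(+19.5°) × tan(+0.000°) = -0.0000, so h₀ = 1.5708 rad = 90.00°.
Daylight = 2h₀/(2π) × 24.66 h = (1.5708/π) × 24.66 = 12.33 h.

12.33 h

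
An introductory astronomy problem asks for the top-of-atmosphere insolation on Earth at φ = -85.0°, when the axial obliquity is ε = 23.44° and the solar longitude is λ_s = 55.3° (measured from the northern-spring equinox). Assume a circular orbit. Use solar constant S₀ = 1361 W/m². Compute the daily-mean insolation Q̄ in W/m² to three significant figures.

Q̄ ≈ 0.00 W/m²

Solar declination: sin δ = sin ε · sin λ_s = sin 23.44° × sin 55.3° = 0.32704, so δ = +19.089°.
cos H₀ = −tan(-85.0°) tan(+19.089°) = 3.9556 ≥ 1 ⇒ polar night, H₀ = 0 and Q̄ = 0.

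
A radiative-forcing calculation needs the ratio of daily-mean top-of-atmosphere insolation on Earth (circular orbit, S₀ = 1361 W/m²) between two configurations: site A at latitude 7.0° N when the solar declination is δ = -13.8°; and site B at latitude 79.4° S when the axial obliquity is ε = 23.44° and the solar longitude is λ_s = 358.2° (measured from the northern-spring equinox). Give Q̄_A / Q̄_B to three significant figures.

Q̄_A / Q̄_B ≈ 4.51

— Configuration A (φ=+7.0°):
cos H₀ = −tan(+7.0°) tan(-13.800°) = 0.0302, H₀ = 1.5406 rad.
Bracket: H₀ sin φ sin δ + cos φ cos δ sin H₀ = 1.5406×0.12187×-0.23853 + 0.99255×0.97113×0.99955 = -0.044785 + 0.963461 = 0.918676.
Q̄ = (S₀/π) × [bracket] = (1361/π) × 0.918676 = 397.99 W/m².
— Configuration B (φ=-79.4°):
Solar declination: sin δ = sin ε · sin λ_s = sin 23.44° × sin 358.2° = -0.01249, so δ = -0.716°.
cos H₀ = −tan(-79.4°) tan(-0.716°) = -0.0668, H₀ = 1.6376 rad.
Bracket: H₀ sin φ sin δ + cos φ cos δ sin H₀ = 1.6376×-0.98294×-0.01249 + 0.18395×0.99992×0.99777 = 0.020105 + 0.183525 = 0.203630.
Q̄ = (S₀/π) × [bracket] = (1361/π) × 0.203630 = 88.217 W/m².
Ratio Q̄_A / Q̄_B = 397.99 / 88.217 = 4.511.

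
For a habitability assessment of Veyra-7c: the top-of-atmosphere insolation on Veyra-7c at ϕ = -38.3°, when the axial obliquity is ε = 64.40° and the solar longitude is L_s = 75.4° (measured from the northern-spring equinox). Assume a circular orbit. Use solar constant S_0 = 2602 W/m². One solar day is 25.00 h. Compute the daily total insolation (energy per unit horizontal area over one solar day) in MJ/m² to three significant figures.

Solar declination: sin δ = sin ε · sin L_s = sin 64.40° × sin 75.4° = 0.87271, so δ = +60.775°.
cos h₀ = −tan(-38.3°) tan(+60.775°) = 1.4117 ≥ 1 ⇒ polar night, h₀ = 0 and Q̄ = 0.
Daily total = Q̄ × 25.00 h × 3600 s/h = 0.00 MJ/m².

0.00 MJ/m²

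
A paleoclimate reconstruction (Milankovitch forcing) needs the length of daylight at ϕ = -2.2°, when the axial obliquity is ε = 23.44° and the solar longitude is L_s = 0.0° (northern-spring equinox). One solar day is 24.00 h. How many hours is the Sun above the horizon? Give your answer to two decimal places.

12.00 h

Solar declination: sin δ = sin ε · sin L_s = sin 23.44° × sin 0.0° = 0.00000, so δ = +0.000°.
cos h₀ = −tan ϕ · tan δ = −tan(-2.2°) × tan(+0.000°) = 0.0000, so h₀ = 1.5708 rad = 90.00°.
Daylight = 2h₀/(2π) × 24.00 h = (1.5708/π) × 24.00 = 12.00 h.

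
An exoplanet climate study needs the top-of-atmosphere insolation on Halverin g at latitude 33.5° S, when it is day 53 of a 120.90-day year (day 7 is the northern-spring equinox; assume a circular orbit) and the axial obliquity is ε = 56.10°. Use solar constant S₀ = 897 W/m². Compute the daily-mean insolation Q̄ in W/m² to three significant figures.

Q̄ ≈ 76.7 W/m²

Solar longitude: λ_s = 360° × (53 − 7)/120.90 = 136.973°.
sin δ = sin 56.10° × sin 136.973° = 0.56636, so δ = +34.497°.
cos H₀ = −tan(-33.5°) tan(+34.497°) = 0.4548, H₀ = 1.0986 rad.
Bracket: H₀ sin φ sin δ + cos φ cos δ sin H₀ = 1.0986×-0.55194×0.56636 + 0.83389×0.82416×0.89057 = -0.343419 + 0.612052 = 0.268633.
Q̄ = (S₀/π) × [bracket] = (897/π) × 0.268633 = 76.70 W/m².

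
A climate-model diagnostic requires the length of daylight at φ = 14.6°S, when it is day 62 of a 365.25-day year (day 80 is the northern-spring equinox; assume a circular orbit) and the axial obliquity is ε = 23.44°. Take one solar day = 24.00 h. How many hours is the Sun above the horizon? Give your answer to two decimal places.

Solar longitude: λ_s = 360° × (62 − 80)/365.25 = -17.741°, i.e. -17.741° + 360° = 342.259°.
sin δ = sin 23.44° × sin 342.259° = -0.12121, so δ = -6.962°.
cos H₀ = −tan φ · tan δ = −tan(-14.6°) × tan(-6.962°) = -0.0318, so H₀ = 1.6026 rad = 91.82°.
Daylight = 2H₀/(2π) × 24.00 h = (1.6026/π) × 24.00 = 12.24 h.

12.24 h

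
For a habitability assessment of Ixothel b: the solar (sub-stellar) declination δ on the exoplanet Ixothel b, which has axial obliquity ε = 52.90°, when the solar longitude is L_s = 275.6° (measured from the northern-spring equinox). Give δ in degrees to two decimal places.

δ = -52.54°

sin δ = sin ε · sin L_s = sin 52.90° × sin 275.6° = -0.793777.
δ = arcsin(-0.793777) = -52.54°.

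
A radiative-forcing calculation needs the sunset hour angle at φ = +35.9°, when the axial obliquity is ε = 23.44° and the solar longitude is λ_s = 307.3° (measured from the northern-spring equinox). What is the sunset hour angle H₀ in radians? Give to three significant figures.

H₀ = 1.33 rad

Solar declination: sin δ = sin ε · sin λ_s = sin 23.44° × sin 307.3° = -0.31643, so δ = -18.447°.
cos H₀ = −tan φ · tan δ = −tan(+35.9°) × tan(-18.447°) = 0.2415, so H₀ = 1.3269 rad = 76.03°.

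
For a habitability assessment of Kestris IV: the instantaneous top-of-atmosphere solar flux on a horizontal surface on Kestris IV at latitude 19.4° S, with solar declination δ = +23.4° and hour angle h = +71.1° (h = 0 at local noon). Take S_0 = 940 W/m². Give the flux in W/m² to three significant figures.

cos θ_z = sin ϕ sin δ + cos ϕ cos δ cos h = -0.131917 + 0.280398 = 0.148481.
Flux = S_0 · cos θ_z = 940 × 0.148481 = 139.6 W/m².

140 W/m²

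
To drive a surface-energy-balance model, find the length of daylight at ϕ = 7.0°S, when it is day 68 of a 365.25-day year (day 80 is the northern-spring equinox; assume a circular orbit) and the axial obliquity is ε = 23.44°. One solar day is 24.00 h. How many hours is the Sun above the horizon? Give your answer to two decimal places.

Solar longitude: L_s = 360° × (68 − 80)/365.25 = -11.828°, i.e. -11.828° + 360° = 348.172°.
sin δ = sin 23.44° × sin 348.172° = -0.08153, so δ = -4.677°.
cos h₀ = −tan ϕ · tan δ = −tan(-7.0°) × tan(-4.677°) = -0.0100, so h₀ = 1.5808 rad = 90.58°.
Daylight = 2h₀/(2π) × 24.00 h = (1.5808/π) × 24.00 = 12.08 h.

12.08 h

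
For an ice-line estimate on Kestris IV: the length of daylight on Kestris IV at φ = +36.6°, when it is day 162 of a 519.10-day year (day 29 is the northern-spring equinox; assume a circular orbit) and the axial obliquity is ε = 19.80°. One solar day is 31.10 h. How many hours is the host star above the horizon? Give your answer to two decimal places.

Solar longitude: λ_s = 360° × (162 − 29)/519.10 = 92.237°.
sin δ = sin 19.80° × sin 92.237° = 0.33848, so δ = +19.784°.
cos H₀ = −tan φ · tan δ = −tan(+36.6°) × tan(+19.784°) = -0.2671, so H₀ = 1.8412 rad = 105.49°.
Daylight = 2H₀/(2π) × 31.10 h = (1.8412/π) × 31.10 = 18.23 h.

18.23 h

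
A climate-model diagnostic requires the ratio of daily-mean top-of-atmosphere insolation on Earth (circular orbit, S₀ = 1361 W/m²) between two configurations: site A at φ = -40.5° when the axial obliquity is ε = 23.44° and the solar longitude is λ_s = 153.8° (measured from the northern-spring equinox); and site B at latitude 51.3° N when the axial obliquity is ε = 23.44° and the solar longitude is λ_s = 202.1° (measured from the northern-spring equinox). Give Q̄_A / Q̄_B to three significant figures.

— Configuration A (φ=-40.5°):
Solar declination: sin δ = sin ε · sin λ_s = sin 23.44° × sin 153.8° = 0.17563, so δ = +10.115°.
cos H₀ = −tan(-40.5°) tan(+10.115°) = 0.1524, H₀ = 1.4178 rad.
Bracket: H₀ sin φ sin δ + cos φ cos δ sin H₀ = 1.4178×-0.64945×0.17563 + 0.76041×0.98446×0.98832 = -0.161718 + 0.739850 = 0.578132.
Q̄ = (S₀/π) × [bracket] = (1361/π) × 0.578132 = 250.46 W/m².
— Configuration B (φ=+51.3°):
Solar declination: sin δ = sin ε · sin λ_s = sin 23.44° × sin 202.1° = -0.14966, so δ = -8.607°.
cos H₀ = −tan(+51.3°) tan(-8.607°) = 0.1889, H₀ = 1.3807 rad.
Bracket: H₀ sin φ sin δ + cos φ cos δ sin H₀ = 1.3807×0.78043×-0.14966 + 0.62524×0.98874×0.98199 = -0.161265 + 0.607066 = 0.445801.
Q̄ = (S₀/π) × [bracket] = (1361/π) × 0.445801 = 193.13 W/m².
Ratio Q̄_A / Q̄_B = 250.46 / 193.13 = 1.297.

Q̄_A / Q̄_B ≈ 1.30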